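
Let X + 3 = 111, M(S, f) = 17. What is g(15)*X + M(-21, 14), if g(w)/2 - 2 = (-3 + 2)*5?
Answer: -631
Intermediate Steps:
X = 108 (X = -3 + 111 = 108)
g(w) = -6 (g(w) = 4 + 2*((-3 + 2)*5) = 4 + 2*(-1*5) = 4 + 2*(-5) = 4 - 10 = -6)
g(15)*X + M(-21, 14) = -6*108 + 17 = -648 + 17 = -631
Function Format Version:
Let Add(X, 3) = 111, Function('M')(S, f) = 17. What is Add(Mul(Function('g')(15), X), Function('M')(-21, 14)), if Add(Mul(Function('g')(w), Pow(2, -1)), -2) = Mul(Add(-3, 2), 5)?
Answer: -631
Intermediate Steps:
X = 108 (X = Add(-3, 111) = 108)
Function('g')(w) = -6 (Function('g')(w) = Add(4, Mul(2, Mul(Add(-3, 2), 5))) = Add(4, Mul(2, Mul(-1, 5))) = Add(4, Mul(2, -5)) = Add(4, -10) = -6)
Add(Mul(Function('g')(15), X), Function('M')(-21, 14)) = Add(Mul(-6, 108), 17) = Add(-648, 17) = -631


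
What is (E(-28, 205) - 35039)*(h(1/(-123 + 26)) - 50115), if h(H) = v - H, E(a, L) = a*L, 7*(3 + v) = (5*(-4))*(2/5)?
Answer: 1387745704089/679 ≈ 2.0438e+9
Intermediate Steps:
v = -29/7 (v = -3 + ((5*(-4))*(2/5))/7 = -3 + (-40/5)/7 = -3 + (-20*⅖)/7 = -3 + (⅐)*(-8) = -3 - 8/7 = -29/7 ≈ -4.1429)
E(a, L) = L*a
h(H) = -29/7 - H
(E(-28, 205) - 35039)*(h(1/(-123 + 26)) - 50115) = (205*(-28) - 35039)*((-29/7 - 1/(-123 + 26)) - 50115) = (-5740 - 35039)*((-29/7 - 1/(-97)) - 50115) = -40779*((-29/7 - 1*(-1/97)) - 50115) = -40779*((-29/7 + 1/97) - 50115) = -40779*(-2806/679 - 50115) = -40779*(-34030891/679) = 1387745704089/679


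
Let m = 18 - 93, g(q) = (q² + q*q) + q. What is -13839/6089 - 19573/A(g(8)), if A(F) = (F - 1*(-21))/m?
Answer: 8936327052/955973 ≈ 9347.9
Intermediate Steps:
g(q) = q + 2*q² (g(q) = (q² + q²) + q = 2*q² + q = q + 2*q²)
m = -75
A(F) = -7/25 - F/75 (A(F) = (F - 1*(-21))/(-75) = (F + 21)*(-1/75) = (21 + F)*(-1/75) = -7/25 - F/75)
-13839/6089 - 19573/A(g(8)) = -13839/6089 - 19573/(-7/25 - 8*(1 + 2*8)/75) = -13839*1/6089 - 19573/(-7/25 - 8*(1 + 16)/75) = -13839/6089 - 19573/(-7/25 - 8*17/75) = -13839/6089 - 19573/(-7/25 - 1/75*136) = -13839/6089 - 19573/(-7/25 - 136/75) = -13839/6089 - 19573/(-157/75) = -13839/6089 - 19573*(-75/157) = -13839/6089 + 1467975/157 = 8936327052/955973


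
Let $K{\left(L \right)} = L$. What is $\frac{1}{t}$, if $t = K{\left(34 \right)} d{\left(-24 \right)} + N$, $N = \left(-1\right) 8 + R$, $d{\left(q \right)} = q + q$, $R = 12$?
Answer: $- \frac{1}{1628} \approx -0.00061425$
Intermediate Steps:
$d{\left(q \right)} = 2 q$
$N = 4$ ($N = \left(-1\right) 8 + 12 = -8 + 12 = 4$)
$t = -1628$ ($t = 34 \cdot 2 \left(-24\right) + 4 = 34 \left(-48\right) + 4 = -1632 + 4 = -1628$)
$\frac{1}{t} = \frac{1}{-1628} = - \frac{1}{1628}$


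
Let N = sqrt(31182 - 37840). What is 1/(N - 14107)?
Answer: -14107/199014107 - I*sqrt(6658)/199014107 ≈ -7.0884e-5 - 4.1e-7*I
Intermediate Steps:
N = I*sqrt(6658) (N = sqrt(-6658) = I*sqrt(6658) ≈ 81.597*I)
1/(N - 14107) = 1/(I*sqrt(6658) - 14107) = 1/(-14107 + I*sqrt(6658))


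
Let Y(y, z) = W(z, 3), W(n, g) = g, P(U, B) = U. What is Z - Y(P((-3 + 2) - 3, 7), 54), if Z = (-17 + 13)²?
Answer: 13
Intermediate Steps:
Y(y, z) = 3
Z = 16 (Z = (-4)² = 16)
Z - Y(P((-3 + 2) - 3, 7), 54) = 16 - 1*3 = 16 - 3 = 13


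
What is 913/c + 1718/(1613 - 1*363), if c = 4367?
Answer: 392898/248125 ≈ 1.5835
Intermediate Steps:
913/c + 1718/(1613 - 1*363) = 913/4367 + 1718/(1613 - 1*363) = 913*(1/4367) + 1718/(1613 - 363) = 83/397 + 1718/1250 = 83/397 + 1718*(1/1250) = 83/397 + 859/625 = 392898/248125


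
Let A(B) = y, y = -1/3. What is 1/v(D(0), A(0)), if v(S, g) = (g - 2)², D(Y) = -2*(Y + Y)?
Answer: 9/49 ≈ 0.18367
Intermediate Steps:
y = -⅓ (y = -1*⅓ = -⅓ ≈ -0.33333)
A(B) = -⅓
D(Y) = -4*Y
v(S, g) = (-2 + g)²
1/v(D(0), A(0)) = 1/((-2 - ⅓)²) = 1/((-7/3)²) = 1/(49/9) = 9/49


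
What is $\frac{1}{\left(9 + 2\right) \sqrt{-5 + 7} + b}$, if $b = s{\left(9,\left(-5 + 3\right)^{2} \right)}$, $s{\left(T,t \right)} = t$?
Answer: $- \frac{2}{113} + \frac{11 \sqrt{2}}{226} \approx 0.051134$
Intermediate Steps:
$b = 4$ ($b = \left(-5 + 3\right)^{2} = \left(-2\right)^{2} = 4$)
$\frac{1}{\left(9 + 2\right) \sqrt{-5 + 7} + b} = \frac{1}{\left(9 + 2\right) \sqrt{-5 + 7} + 4} = \frac{1}{11 \sqrt{2} + 4} = \frac{1}{4 + 11 \sqrt{2}}$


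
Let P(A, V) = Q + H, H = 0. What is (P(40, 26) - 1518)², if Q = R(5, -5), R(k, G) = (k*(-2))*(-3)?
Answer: 2214144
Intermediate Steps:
R(k, G) = 6*k (R(k, G) = -2*k*(-3) = 6*k)
Q = 30 (Q = 6*5 = 30)
P(A, V) = 30 (P(A, V) = 30 + 0 = 30)
(P(40, 26) - 1518)² = (30 - 1518)² = (-1488)² = 2214144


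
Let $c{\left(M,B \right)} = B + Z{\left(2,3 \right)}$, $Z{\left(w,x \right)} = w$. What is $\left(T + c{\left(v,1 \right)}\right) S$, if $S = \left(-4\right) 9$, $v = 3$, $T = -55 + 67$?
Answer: $-540$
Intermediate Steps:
$T = 12$
$c{\left(M,B \right)} = 2 + B$ ($c{\left(M,B \right)} = B + 2 = 2 + B$)
$S = -36$
$\left(T + c{\left(v,1 \right)}\right) S = \left(12 + \left(2 + 1\right)\right) \left(-36\right) = \left(12 + 3\right) \left(-36\right) = 15 \left(-36\right) = -540$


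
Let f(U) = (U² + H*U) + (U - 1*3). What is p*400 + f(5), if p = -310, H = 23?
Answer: -123858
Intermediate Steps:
f(U) = -3 + U² + 24*U (f(U) = (U² + 23*U) + (U - 1*3) = (U² + 23*U) + (U - 3) = (U² + 23*U) + (-3 + U) = -3 + U² + 24*U)
p*400 + f(5) = -310*400 + (-3 + 5² + 24*5) = -124000 + (-3 + 25 + 120) = -124000 + 142 = -123858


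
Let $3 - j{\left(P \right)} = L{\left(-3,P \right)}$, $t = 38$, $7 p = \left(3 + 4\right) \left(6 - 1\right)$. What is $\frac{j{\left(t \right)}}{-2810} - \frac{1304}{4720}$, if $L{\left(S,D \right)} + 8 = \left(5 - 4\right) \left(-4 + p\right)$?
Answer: $- \frac{46393}{165790} \approx -0.27983$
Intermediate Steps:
$p = 5$ ($p = \frac{\left(3 + 4\right) \left(6 - 1\right)}{7} = \frac{7 \cdot 5}{7} = \frac{1}{7} \cdot 35 = 5$)
$L{\left(S,D \right)} = -7$ ($L{\left(S,D \right)} = -8 + \left(5 - 4\right) \left(-4 + 5\right) = -8 + 1 \cdot 1 = -8 + 1 = -7$)
$j{\left(P \right)} = 10$ ($j{\left(P \right)} = 3 - -7 = 3 + 7 = 10$)
$\frac{j{\left(t \right)}}{-2810} - \frac{1304}{4720} = \frac{10}{-2810} - \frac{1304}{4720} = 10 \left(- \frac{1}{2810}\right) - \frac{163}{590} = - \frac{1}{281} - \frac{163}{590} = - \frac{46393}{165790}$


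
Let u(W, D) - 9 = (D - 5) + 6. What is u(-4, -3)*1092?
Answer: 7644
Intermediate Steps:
u(W, D) = 10 + D (u(W, D) = 9 + ((D - 5) + 6) = 9 + ((-5 + D) + 6) = 9 + (1 + D) = 10 + D)
u(-4, -3)*1092 = (10 - 3)*1092 = 7*1092 = 7644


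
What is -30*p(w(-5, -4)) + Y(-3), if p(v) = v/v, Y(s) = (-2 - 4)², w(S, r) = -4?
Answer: 6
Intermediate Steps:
Y(s) = 36 (Y(s) = (-6)² = 36)
p(v) = 1
-30*p(w(-5, -4)) + Y(-3) = -30*1 + 36 = -30 + 36 = 6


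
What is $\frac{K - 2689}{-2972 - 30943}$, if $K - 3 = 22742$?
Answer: $- \frac{20056}{33915} \approx -0.59136$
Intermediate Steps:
$K = 22745$ ($K = 3 + 22742 = 22745$)
$\frac{K - 2689}{-2972 - 30943} = \frac{22745 - 2689}{-2972 - 30943} = \frac{20056}{-33915} = 20056 \left(- \frac{1}{33915}\right) = - \frac{20056}{33915}$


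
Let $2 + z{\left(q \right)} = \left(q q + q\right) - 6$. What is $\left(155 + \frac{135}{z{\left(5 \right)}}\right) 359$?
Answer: $\frac{1272655}{22} \approx 57848.0$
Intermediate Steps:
$z{\left(q \right)} = -8 + q + q^{2}$ ($z{\left(q \right)} = -2 - \left(6 - q - q q\right) = -2 - \left(6 - q - q^{2}\right) = -2 + \left(-6 + q + q^{2}\right) = -8 + q + q^{2}$)
$\left(155 + \frac{135}{z{\left(5 \right)}}\right) 359 = \left(155 + \frac{135}{-8 + 5 + 5^{2}}\right) 359 = \left(155 + \frac{135}{-8 + 5 + 25}\right) 359 = \left(155 + \frac{135}{22}\right) 359 = \frac{3545}{22} \cdot 359 = \frac{1272655}{22}$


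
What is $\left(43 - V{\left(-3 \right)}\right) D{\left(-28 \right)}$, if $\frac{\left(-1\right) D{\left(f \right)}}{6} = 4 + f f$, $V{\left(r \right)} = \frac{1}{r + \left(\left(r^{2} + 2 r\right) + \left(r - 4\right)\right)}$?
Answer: $- \frac{1427856}{7} \approx -2.0398 \cdot 10^{5}$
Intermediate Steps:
$V{\left(r \right)} = \frac{1}{-4 + r^{2} + 4 r}$ ($V{\left(r \right)} = \frac{1}{r + \left(\left(r^{2} + 2 r\right) + \left(r - 4\right)\right)} = \frac{1}{r + \left(\left(r^{2} + 2 r\right) + \left(-4 + r\right)\right)} = \frac{1}{r + \left(-4 + r^{2} + 3 r\right)} = \frac{1}{-4 + r^{2} + 4 r}$)
$D{\left(f \right)} = -24 - 6 f^{2}$ ($D{\left(f \right)} = - 6 \left(4 + f f\right) = - 6 \left(4 + f^{2}\right) = -24 - 6 f^{2}$)
$\left(43 - V{\left(-3 \right)}\right) D{\left(-28 \right)} = \left(43 - \frac{1}{-4 + \left(-3\right)^{2} + 4 \left(-3\right)}\right) \left(-24 - 6 \left(-28\right)^{2}\right) = \left(43 - \frac{1}{-4 + 9 - 12}\right) \left(-24 - 4704\right) = \left(43 - \frac{1}{-7}\right) \left(-24 - 4704\right) = \left(43 - - \frac{1}{7}\right) \left(-4728\right) = \left(43 + \frac{1}{7}\right) \left(-4728\right) = \frac{302}{7} \left(-4728\right) = - \frac{1427856}{7}$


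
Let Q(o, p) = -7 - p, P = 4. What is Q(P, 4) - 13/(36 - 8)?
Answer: -321/28 ≈ -11.464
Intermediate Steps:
Q(P, 4) - 13/(36 - 8) = (-7 - 1*4) - 13/(36 - 8) = (-7 - 4) - 13/28 = -11 - 13*1/28 = -11 - 13/28 = -321/28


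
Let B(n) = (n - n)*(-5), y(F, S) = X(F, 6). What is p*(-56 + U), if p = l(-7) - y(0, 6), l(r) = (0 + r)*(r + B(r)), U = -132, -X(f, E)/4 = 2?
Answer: -10716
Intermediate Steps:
X(f, E) = -8 (X(f, E) = -4*2 = -8)
y(F, S) = -8
B(n) = 0 (B(n) = 0*(-5) = 0)
l(r) = r**2 (l(r) = (0 + r)*(r + 0) = r*r = r**2)
p = 57 (p = (-7)**2 - 1*(-8) = 49 + 8 = 57)
p*(-56 + U) = 57*(-56 - 132) = 57*(-188) = -10716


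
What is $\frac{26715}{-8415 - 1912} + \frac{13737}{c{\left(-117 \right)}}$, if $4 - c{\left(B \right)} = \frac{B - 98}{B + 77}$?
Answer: $- \frac{1135189857}{113597} \approx -9993.1$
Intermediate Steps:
$c{\left(B \right)} = 4 - \frac{-98 + B}{77 + B}$ ($c{\left(B \right)} = 4 - \frac{B - 98}{B + 77} = 4 - \frac{-98 + B}{77 + B}$)
$\frac{26715}{-8415 - 1912} + \frac{13737}{c{\left(-117 \right)}} = \frac{26715}{-8415 - 1912} + \frac{13737}{\frac{1}{77 - 117} \left(406 + 3 \left(-117\right)\right)} = \frac{26715}{-8415 - 1912} + \frac{13737}{\frac{1}{-40} \left(406 - 351\right)} = \frac{26715}{-10327} + \frac{13737}{\left(- \frac{1}{40}\right) 55} = 26715 \left(- \frac{1}{10327}\right) + \frac{13737}{- \frac{11}{8}} = - \frac{26715}{10327} + 13737 \left(- \frac{8}{11}\right) = - \frac{26715}{10327} - \frac{109896}{11} = - \frac{1135189857}{113597}$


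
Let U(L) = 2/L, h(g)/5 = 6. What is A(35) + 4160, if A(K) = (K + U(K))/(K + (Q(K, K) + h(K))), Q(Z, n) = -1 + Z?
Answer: 4805209/1155 ≈ 4160.4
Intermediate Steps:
h(g) = 30 (h(g) = 5*6 = 30)
A(K) = (K + 2/K)/(29 + 2*K) (A(K) = (K + 2/K)/(K + ((-1 + K) + 30)) = (K + 2/K)/(K + (29 + K)) = (K + 2/K)/(29 + 2*K))
A(35) + 4160 = (2 + 35²)/(35*(29 + 2*35)) + 4160 = (2 + 1225)/(35*(29 + 70)) + 4160 = (1/35)*1227/99 + 4160 = (1/35)*(1/99)*1227 + 4160 = 409/1155 + 4160 = 4805209/1155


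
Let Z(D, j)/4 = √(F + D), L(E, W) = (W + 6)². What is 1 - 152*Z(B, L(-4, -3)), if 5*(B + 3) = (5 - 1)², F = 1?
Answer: 1 - 608*√30/5 ≈ -665.03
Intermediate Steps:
L(E, W) = (6 + W)²
B = ⅕ (B = -3 + (5 - 1)²/5 = -3 + (⅕)*4² = -3 + (⅕)*16 = -3 + 16/5 = ⅕ ≈ 0.20000)
Z(D, j) = 4*√(1 + D)
1 - 152*Z(B, L(-4, -3)) = 1 - 608*√(1 + ⅕) = 1 - 608*√(6/5) = 1 - 608*√30/5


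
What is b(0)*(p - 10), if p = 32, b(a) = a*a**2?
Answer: 0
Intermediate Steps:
b(a) = a**3
b(0)*(p - 10) = 0**3*(32 - 10) = 0*22 = 0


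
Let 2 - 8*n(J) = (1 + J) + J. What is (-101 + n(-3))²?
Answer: 641601/64 ≈ 10025.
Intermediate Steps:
n(J) = ⅛ - J/4 (n(J) = ¼ - ((1 + J) + J)/8 = ¼ - (1 + 2*J)/8 = ¼ + (-⅛ - J/4) = ⅛ - J/4)
(-101 + n(-3))² = (-101 + (⅛ - ¼*(-3)))² = (-101 + (⅛ + ¾))² = (-101 + 7/8)² = (-801/8)² = 641601/64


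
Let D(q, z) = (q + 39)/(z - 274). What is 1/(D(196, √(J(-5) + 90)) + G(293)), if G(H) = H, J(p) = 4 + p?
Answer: 21906801/6399881648 + 235*√89/6399881648 ≈ 0.0034233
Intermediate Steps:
D(q, z) = (39 + q)/(-274 + z)
1/(D(196, √(J(-5) + 90)) + G(293)) = 1/((39 + 196)/(-274 + √((4 - 5) + 90)) + 293) = 1/(235/(-274 + √(-1 + 90)) + 293) = 1/(235/(-274 + √89) + 293) = 1/(293 + 235/(-274 + √89))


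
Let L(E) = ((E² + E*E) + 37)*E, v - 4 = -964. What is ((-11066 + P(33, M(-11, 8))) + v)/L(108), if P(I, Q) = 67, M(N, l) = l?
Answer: -11959/2523420 ≈ -0.0047392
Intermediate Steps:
v = -960 (v = 4 - 964 = -960)
L(E) = E*(37 + 2*E²) (L(E) = ((E² + E²) + 37)*E = (2*E² + 37)*E = (37 + 2*E²)*E = E*(37 + 2*E²))
((-11066 + P(33, M(-11, 8))) + v)/L(108) = ((-11066 + 67) - 960)/((108*(37 + 2*108²))) = (-10999 - 960)/((108*(37 + 2*11664))) = -11959*1/(108*(37 + 23328)) = -11959/(108*23365) = -11959/2523420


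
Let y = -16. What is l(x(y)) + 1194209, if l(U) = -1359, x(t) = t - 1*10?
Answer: 1192850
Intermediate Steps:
x(t) = -10 + t (x(t) = t - 10 = -10 + t)
l(x(y)) + 1194209 = -1359 + 1194209 = 1192850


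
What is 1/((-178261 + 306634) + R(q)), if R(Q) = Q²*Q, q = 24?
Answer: 1/142197 ≈ 7.0325e-6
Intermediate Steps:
R(Q) = Q³
1/((-178261 + 306634) + R(q)) = 1/((-178261 + 306634) + 24³) = 1/(128373 + 13824) = 1/142197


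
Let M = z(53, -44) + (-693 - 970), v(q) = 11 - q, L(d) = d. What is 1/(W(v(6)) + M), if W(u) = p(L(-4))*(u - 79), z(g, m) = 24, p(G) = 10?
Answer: -1/2379 ≈ -0.00042034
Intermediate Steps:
W(u) = -790 + 10*u (W(u) = 10*(u - 79) = 10*(-79 + u) = -790 + 10*u)
M = -1639 (M = 24 + (-693 - 970) = 24 - 1663 = -1639)
1/(W(v(6)) + M) = 1/((-790 + 10*(11 - 1*6)) - 1639) = 1/((-790 + 10*(11 - 6)) - 1639) = 1/((-790 + 10*5) - 1639) = 1/((-790 + 50) - 1639) = 1/(-740 - 1639) = 1/(-2379) = -1/2379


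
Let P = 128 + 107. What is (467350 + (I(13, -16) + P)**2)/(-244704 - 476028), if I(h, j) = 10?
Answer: -527375/720732 ≈ -0.73172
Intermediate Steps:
P = 235
(467350 + (I(13, -16) + P)**2)/(-244704 - 476028) = (467350 + (10 + 235)**2)/(-244704 - 476028) = (467350 + 245**2)/(-720732) = (467350 + 60025)*(-1/720732) = 527375*(-1/720732) = -527375/720732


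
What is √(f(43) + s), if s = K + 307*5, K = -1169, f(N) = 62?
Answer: 2*√107 ≈ 20.688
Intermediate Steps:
s = 366 (s = -1169 + 307*5 = -1169 + 1535 = 366)
√(f(43) + s) = √(62 + 366) = √428 = 2*√107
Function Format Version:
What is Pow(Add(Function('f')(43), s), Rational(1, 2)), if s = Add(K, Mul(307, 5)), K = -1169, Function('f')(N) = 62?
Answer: Mul(2, Pow(107, Rational(1, 2))) ≈ 20.688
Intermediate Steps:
s = 366 (s = Add(-1169, Mul(307, 5)) = Add(-1169, 1535) = 366)
Pow(Add(Function('f')(43), s), Rational(1, 2)) = Pow(Add(62, 366), Rational(1, 2)) = Pow(428, Rational(1, 2)) = Mul(2, Pow(107, Rational(1, 2)))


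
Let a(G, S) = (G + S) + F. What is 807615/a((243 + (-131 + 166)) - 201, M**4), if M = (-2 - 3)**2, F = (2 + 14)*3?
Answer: 53841/26050 ≈ 2.0668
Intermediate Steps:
F = 48 (F = 16*3 = 48)
M = 25 (M = (-5)**2 = 25)
a(G, S) = 48 + G + S (a(G, S) = (G + S) + 48 = 48 + G + S)
807615/a((243 + (-131 + 166)) - 201, M**4) = 807615/(48 + ((243 + (-131 + 166)) - 201) + 25**4) = 807615/(48 + ((243 + 35) - 201) + 390625) = 807615/(48 + (278 - 201) + 390625) = 807615/(48 + 77 + 390625) = 807615/390750 = 807615*(1/390750) = 53841/26050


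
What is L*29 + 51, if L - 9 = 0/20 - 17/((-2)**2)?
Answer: 755/4 ≈ 188.75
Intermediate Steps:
L = 19/4 (L = 9 + (0/20 - 17/((-2)**2)) = 9 + (0*(1/20) - 17/4) = 9 + (0 - 17*1/4) = 9 + (0 - 17/4) = 9 - 17/4 = 19/4 ≈ 4.7500)
L*29 + 51 = (19/4)*29 + 51 = 551/4 + 51 = 755/4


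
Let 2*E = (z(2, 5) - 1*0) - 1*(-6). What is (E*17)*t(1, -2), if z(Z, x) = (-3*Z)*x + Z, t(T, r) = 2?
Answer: -374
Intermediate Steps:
z(Z, x) = Z - 3*Z*x (z(Z, x) = -3*Z*x + Z = Z - 3*Z*x)
E = -11 (E = ((2*(1 - 3*5) - 1*0) - 1*(-6))/2 = ((2*(1 - 15) + 0) + 6)/2 = ((2*(-14) + 0) + 6)/2 = ((-28 + 0) + 6)/2 = (-28 + 6)/2 = (1/2)*(-22) = -11)
(E*17)*t(1, -2) = -11*17*2 = -187*2 = -374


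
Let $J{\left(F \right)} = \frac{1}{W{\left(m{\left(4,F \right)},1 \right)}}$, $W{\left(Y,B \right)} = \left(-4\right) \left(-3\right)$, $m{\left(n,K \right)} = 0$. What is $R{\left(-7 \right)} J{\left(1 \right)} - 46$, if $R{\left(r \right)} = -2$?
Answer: $- \frac{277}{6} \approx -46.167$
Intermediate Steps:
$W{\left(Y,B \right)} = 12$
$J{\left(F \right)} = \frac{1}{12}$
$R{\left(-7 \right)} J{\left(1 \right)} - 46 = \left(-2\right) \frac{1}{12} - 46 = - \frac{1}{6} - 46 = - \frac{277}{6}$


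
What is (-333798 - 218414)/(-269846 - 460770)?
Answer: 138053/182654 ≈ 0.75582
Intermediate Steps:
(-333798 - 218414)/(-269846 - 460770) = -552212/(-730616) = -552212*(-1/730616) = 138053/182654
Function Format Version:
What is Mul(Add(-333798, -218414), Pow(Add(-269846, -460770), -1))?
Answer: Rational(138053, 182654) ≈ 0.75582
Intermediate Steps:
Mul(Add(-333798, -218414), Pow(Add(-269846, -460770), -1)) = Mul(-552212, Pow(-730616, -1)) = Mul(-552212, Rational(-1, 730616)) = Rational(138053, 182654)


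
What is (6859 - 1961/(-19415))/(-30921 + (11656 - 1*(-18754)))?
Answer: -133169446/9921065 ≈ -13.423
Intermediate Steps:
(6859 - 1961/(-19415))/(-30921 + (11656 - 1*(-18754))) = (6859 - 1961*(-1/19415))/(-30921 + (11656 + 18754)) = (6859 + 1961/19415)/(-30921 + 30410) = (133169446/19415)/(-511) = (133169446/19415)*(-1/511) = -133169446/9921065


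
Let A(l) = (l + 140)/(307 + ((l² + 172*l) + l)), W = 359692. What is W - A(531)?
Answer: 134571926981/374131 ≈ 3.5969e+5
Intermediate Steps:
A(l) = (140 + l)/(307 + l² + 173*l) (A(l) = (140 + l)/(307 + (l² + 173*l)) = (140 + l)/(307 + l² + 173*l))
W - A(531) = 359692 - (140 + 531)/(307 + 531² + 173*531) = 359692 - 671/(307 + 281961 + 91863) = 359692 - 671/374131 = 134571926981/374131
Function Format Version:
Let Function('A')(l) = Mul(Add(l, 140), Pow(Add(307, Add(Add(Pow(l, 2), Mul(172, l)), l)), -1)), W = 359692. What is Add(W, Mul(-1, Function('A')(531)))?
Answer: Rational(134571926981, 374131) ≈ 3.5969e+5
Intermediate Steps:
Function('A')(l) = Mul(Pow(Add(307, Pow(l, 2), Mul(173, l)), -1), Add(140, l)) (Function('A')(l) = Mul(Add(140, l), Pow(Add(307, Add(Pow(l, 2), Mul(173, l))), -1)) = Mul(Add(140, l), Pow(Add(307, Pow(l, 2), Mul(173, l)), -1)) = Mul(Pow(Add(307, Pow(l, 2), Mul(173, l)), -1), Add(140, l)))
Add(W, Mul(-1, Function('A')(531))) = Add(359692, Mul(-1, Mul(Pow(Add(307, Pow(531, 2), Mul(173, 531)), -1), Add(140, 531)))) = Add(359692, Mul(-1, Mul(Pow(Add(307, 281961, 91863), -1), 671))) = Add(359692, Mul(-1, Mul(Pow(374131, -1), 671))) = Add(359692, Mul(-1, Mul(Rational(1, 374131), 671))) = Add(359692, Mul(-1, Rational(671, 374131))) = Add(359692, Rational(-671, 374131)) = Rational(134571926981, 374131)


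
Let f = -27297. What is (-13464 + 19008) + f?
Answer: -21753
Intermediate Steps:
(-13464 + 19008) + f = (-13464 + 19008) - 27297 = 5544 - 27297 = -21753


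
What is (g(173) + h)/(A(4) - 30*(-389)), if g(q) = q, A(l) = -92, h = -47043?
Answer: -23435/5789 ≈ -4.0482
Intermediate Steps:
(g(173) + h)/(A(4) - 30*(-389)) = (173 - 47043)/(-92 - 30*(-389)) = -46870/(-92 + 11670) = -46870/11578 = -46870*1/11578 = -23435/5789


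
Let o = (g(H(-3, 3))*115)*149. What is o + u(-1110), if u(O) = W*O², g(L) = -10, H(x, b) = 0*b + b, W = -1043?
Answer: -1285251650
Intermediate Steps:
H(x, b) = b (H(x, b) = 0 + b = b)
u(O) = -1043*O²
o = -171350 (o = -10*115*149 = -1150*149 = -171350)
o + u(-1110) = -171350 - 1043*(-1110)² = -171350 - 1043*1232100 = -171350 - 1285080300 = -1285251650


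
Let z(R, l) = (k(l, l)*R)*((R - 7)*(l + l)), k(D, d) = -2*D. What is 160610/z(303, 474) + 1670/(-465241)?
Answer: -67340836412425/18749901869044416 ≈ -0.0035915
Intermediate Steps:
z(R, l) = -4*R*l²*(-7 + R) (z(R, l) = ((-2*l)*R)*((R - 7)*(l + l)) = (-2*R*l)*((-7 + R)*(2*l)) = (-2*R*l)*(2*l*(-7 + R)) = -4*R*l²*(-7 + R))
160610/z(303, 474) + 1670/(-465241) = 160610/((4*303*474²*(7 - 1*303))) + 1670/(-465241) = 160610/((4*303*224676*(7 - 303))) + 1670*(-1/465241) = 160610/((4*303*224676*(-296))) - 1670/465241 = 160610/(-80602964352) - 1670/465241 = 160610*(-1/80602964352) - 1670/465241 = -80305/40301482176 - 1670/465241 = -67340836412425/18749901869044416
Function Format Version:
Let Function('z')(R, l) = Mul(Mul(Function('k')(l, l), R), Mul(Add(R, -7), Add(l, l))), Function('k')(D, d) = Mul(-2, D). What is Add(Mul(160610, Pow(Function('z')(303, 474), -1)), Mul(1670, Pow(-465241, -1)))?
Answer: Rational(-67340836412425, 18749901869044416) ≈ -0.0035915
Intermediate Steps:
Function('z')(R, l) = Mul(-4, R, Pow(l, 2), Add(-7, R)) (Function('z')(R, l) = Mul(Mul(Mul(-2, l), R), Mul(Add(R, -7), Add(l, l))) = Mul(Mul(-2, R, l), Mul(Add(-7, R), Mul(2, l))) = Mul(Mul(-2, R, l), Mul(2, l, Add(-7, R))) = Mul(-4, R, Pow(l, 2), Add(-7, R)))
Add(Mul(160610, Pow(Function('z')(303, 474), -1)), Mul(1670, Pow(-465241, -1))) = Add(Mul(160610, Pow(Mul(4, 303, Pow(474, 2), Add(7, Mul(-1, 303))), -1)), Mul(1670, Pow(-465241, -1))) = Add(Mul(160610, Pow(Mul(4, 303, 224676, Add(7, -303)), -1)), Mul(1670, Rational(-1, 465241))) = Add(Mul(160610, Pow(Mul(4, 303, 224676, -296), -1)), Rational(-1670, 465241)) = Add(Mul(160610, Pow(-80602964352, -1)), Rational(-1670, 465241)) = Add(Mul(160610, Rational(-1, 80602964352)), Rational(-1670, 465241)) = Add(Rational(-80305, 40301482176), Rational(-1670, 465241)) = Rational(-67340836412425, 18749901869044416)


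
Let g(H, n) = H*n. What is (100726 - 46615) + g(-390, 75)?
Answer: 24861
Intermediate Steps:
(100726 - 46615) + g(-390, 75) = (100726 - 46615) - 390*75 = 54111 - 29250 = 24861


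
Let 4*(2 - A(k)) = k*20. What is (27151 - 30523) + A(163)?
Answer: -4185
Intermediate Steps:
A(k) = 2 - 5*k (A(k) = 2 - k*20/4 = 2 - 5*k)
(27151 - 30523) + A(163) = (27151 - 30523) + (2 - 5*163) = -3372 + (2 - 815) = -3372 - 813 = -4185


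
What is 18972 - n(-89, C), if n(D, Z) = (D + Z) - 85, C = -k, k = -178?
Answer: 18968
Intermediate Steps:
C = 178 (C = -1*(-178) = 178)
n(D, Z) = -85 + D + Z
18972 - n(-89, C) = 18972 - (-85 - 89 + 178) = 18972 - 1*4 = 18972 - 4 = 18968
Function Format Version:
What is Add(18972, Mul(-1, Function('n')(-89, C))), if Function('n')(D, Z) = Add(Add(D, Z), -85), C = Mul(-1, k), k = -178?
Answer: 18968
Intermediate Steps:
C = 178 (C = Mul(-1, -178) = 178)
Function('n')(D, Z) = Add(-85, D, Z)
Add(18972, Mul(-1, Function('n')(-89, C))) = Add(18972, Mul(-1, Add(-85, -89, 178))) = Add(18972, Mul(-1, 4)) = Add(18972, -4) = 18968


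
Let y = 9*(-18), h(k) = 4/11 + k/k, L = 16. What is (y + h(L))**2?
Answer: 3122289/121 ≈ 25804.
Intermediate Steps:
h(k) = 15/11 (h(k) = 4*(1/11) + 1 = 4/11 + 1 = 15/11)
y = -162
(y + h(L))**2 = (-162 + 15/11)**2 = (-1767/11)**2 = 3122289/121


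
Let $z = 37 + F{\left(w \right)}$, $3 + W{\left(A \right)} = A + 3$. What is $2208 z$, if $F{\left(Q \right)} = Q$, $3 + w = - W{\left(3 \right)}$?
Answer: $68448$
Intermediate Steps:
$W{\left(A \right)} = A$ ($W{\left(A \right)} = -3 + \left(A + 3\right) = -3 + \left(3 + A\right) = A$)
$w = -6$ ($w = -3 - 3 = -6$)
$z = 31$ ($z = 37 - 6 = 31$)
$2208 z = 2208 \cdot 31 = 68448$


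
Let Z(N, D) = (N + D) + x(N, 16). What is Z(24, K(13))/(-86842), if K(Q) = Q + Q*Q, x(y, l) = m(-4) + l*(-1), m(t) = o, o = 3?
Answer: -193/86842 ≈ -0.0022224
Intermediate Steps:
m(t) = 3
x(y, l) = 3 - l (x(y, l) = 3 + l*(-1) = 3 - l)
K(Q) = Q + Q²
Z(N, D) = -13 + D + N (Z(N, D) = (N + D) + (3 - 1*16) = (D + N) + (3 - 16) = (D + N) - 13 = -13 + D + N)
Z(24, K(13))/(-86842) = (-13 + 13*(1 + 13) + 24)/(-86842) = (-13 + 13*14 + 24)*(-1/86842) = (-13 + 182 + 24)*(-1/86842) = 193*(-1/86842) = -193/86842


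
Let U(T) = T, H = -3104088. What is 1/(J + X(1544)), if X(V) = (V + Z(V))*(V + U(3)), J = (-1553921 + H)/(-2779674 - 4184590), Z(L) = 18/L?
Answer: 1344102952/3210506439710391 ≈ 4.1866e-7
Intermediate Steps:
J = 4658009/6964264 (J = (-1553921 - 3104088)/(-2779674 - 4184590) = -4658009/(-6964264) = -4658009*(-1/6964264) = 4658009/6964264 ≈ 0.66884)
X(V) = (3 + V)*(V + 18/V) (X(V) = (V + 18/V)*(V + 3) = (V + 18/V)*(3 + V) = (3 + V)*(V + 18/V))
1/(J + X(1544)) = 1/(4658009/6964264 + (18 + 1544² + 3*1544 + 54/1544)) = 1/(4658009/6964264 + (18 + 2383936 + 4632 + 54*(1/1544))) = 1/(4658009/6964264 + (18 + 2383936 + 4632 + 27/772)) = 1/(4658009/6964264 + 1843988419/772) = 1/(3210506439710391/1344102952) = 1344102952/3210506439710391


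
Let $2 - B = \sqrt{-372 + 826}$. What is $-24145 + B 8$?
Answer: $-24129 - 8 \sqrt{454} \approx -24299.0$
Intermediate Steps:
$B = 2 - \sqrt{454}$ ($B = 2 - \sqrt{-372 + 826} = 2 - \sqrt{454} \approx -19.307$)
$-24145 + B 8 = -24145 + \left(2 - \sqrt{454}\right) 8 = -24145 + \left(16 - 8 \sqrt{454}\right) = -24129 - 8 \sqrt{454}$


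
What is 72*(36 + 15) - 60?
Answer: 3612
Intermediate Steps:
72*(36 + 15) - 60 = 72*51 - 60 = 3672 - 60 = 3612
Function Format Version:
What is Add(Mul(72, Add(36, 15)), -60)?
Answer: 3612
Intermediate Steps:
Add(Mul(72, Add(36, 15)), -60) = Add(Mul(72, 51), -60) = Add(3672, -60) = 3612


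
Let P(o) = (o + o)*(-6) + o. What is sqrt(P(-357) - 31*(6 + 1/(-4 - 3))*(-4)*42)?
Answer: sqrt(34431) ≈ 185.56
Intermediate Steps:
P(o) = -11*o (P(o) = (2*o)*(-6) + o = -12*o + o = -11*o)
sqrt(P(-357) - 31*(6 + 1/(-4 - 3))*(-4)*42) = sqrt(-11*(-357) - 31*(6 + 1/(-4 - 3))*(-4)*42) = sqrt(3927 - 31*(6 + 1/(-7))*(-4)*42) = sqrt(3927 - 31*(6 - 1/7)*(-4)*42) = sqrt(3927 - 1271*(-4)/7*42) = sqrt(3927 - 31*(-164/7)*42) = sqrt(3927 + (5084/7)*42) = sqrt(3927 + 30504) = sqrt(34431)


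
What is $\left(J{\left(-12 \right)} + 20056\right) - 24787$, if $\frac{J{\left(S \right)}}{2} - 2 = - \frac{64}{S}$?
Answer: $- \frac{14149}{3} \approx -4716.3$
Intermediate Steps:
$J{\left(S \right)} = 4 - \frac{128}{S}$ ($J{\left(S \right)} = 4 + 2 \left(- \frac{64}{S}\right) = 4 - \frac{128}{S}$)
$\left(J{\left(-12 \right)} + 20056\right) - 24787 = \left(\left(4 - \frac{128}{-12}\right) + 20056\right) - 24787 = \left(\left(4 - - \frac{32}{3}\right) + 20056\right) - 24787 = \left(\left(4 + \frac{32}{3}\right) + 20056\right) - 24787 = \left(\frac{44}{3} + 20056\right) - 24787 = \frac{60212}{3} - 24787 = - \frac{14149}{3}$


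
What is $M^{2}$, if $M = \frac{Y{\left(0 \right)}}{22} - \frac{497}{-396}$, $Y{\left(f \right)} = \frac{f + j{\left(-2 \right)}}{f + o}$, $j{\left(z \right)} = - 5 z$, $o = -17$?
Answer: $\frac{68376361}{45319824} \approx 1.5088$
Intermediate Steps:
$Y{\left(f \right)} = \frac{10 + f}{-17 + f}$ ($Y{\left(f \right)} = \frac{f - -10}{f - 17} = \frac{f + 10}{-17 + f} = \frac{10 + f}{-17 + f}$)
$M = \frac{8269}{6732}$ ($M = \frac{\frac{1}{-17 + 0} \left(10 + 0\right)}{22} - \frac{497}{-396} = \frac{1}{-17} \cdot 10 \cdot \frac{1}{22} - - \frac{497}{396} = \left(- \frac{1}{17}\right) 10 \cdot \frac{1}{22} + \frac{497}{396} = \left(- \frac{10}{17}\right) \frac{1}{22} + \frac{497}{396} = - \frac{5}{187} + \frac{497}{396} = \frac{8269}{6732} \approx 1.2283$)
$M^{2} = \left(\frac{8269}{6732}\right)^{2} = \frac{68376361}{45319824}$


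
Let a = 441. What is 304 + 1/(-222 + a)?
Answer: 66577/219 ≈ 304.00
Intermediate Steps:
304 + 1/(-222 + a) = 304 + 1/(-222 + 441) = 304 + 1/219 = 66577/219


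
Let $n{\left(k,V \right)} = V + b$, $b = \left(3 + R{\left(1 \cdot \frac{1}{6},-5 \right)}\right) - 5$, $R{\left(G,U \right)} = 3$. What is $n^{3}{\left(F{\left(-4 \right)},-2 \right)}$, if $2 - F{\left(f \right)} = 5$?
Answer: $-1$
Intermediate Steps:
$F{\left(f \right)} = -3$ ($F{\left(f \right)} = 2 - 5 = -3$)
$b = 1$ ($b = \left(3 + 3\right) - 5 = 6 - 5 = 1$)
$n{\left(k,V \right)} = 1 + V$ ($n{\left(k,V \right)} = V + 1 = 1 + V$)
$n^{3}{\left(F{\left(-4 \right)},-2 \right)} = \left(1 - 2\right)^{3} = \left(-1\right)^{3} = -1$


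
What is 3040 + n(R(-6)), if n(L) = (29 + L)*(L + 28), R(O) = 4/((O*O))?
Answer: 312526/81 ≈ 3858.3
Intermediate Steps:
R(O) = 4/O² (R(O) = 4/(O²) = 4/O²)
n(L) = (28 + L)*(29 + L) (n(L) = (29 + L)*(28 + L) = (28 + L)*(29 + L))
3040 + n(R(-6)) = 3040 + (812 + (4/(-6)²)² + 57*(4/(-6)²)) = 3040 + (812 + (4*(1/36))² + 57*(4*(1/36))) = 3040 + (812 + (⅑)² + 57*(⅑)) = 3040 + (812 + 1/81 + 19/3) = 3040 + 66286/81 = 312526/81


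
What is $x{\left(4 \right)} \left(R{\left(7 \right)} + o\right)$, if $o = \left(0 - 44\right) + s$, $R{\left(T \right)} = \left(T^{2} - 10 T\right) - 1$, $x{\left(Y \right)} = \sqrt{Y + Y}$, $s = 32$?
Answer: $- 68 \sqrt{2} \approx -96.167$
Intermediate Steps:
$x{\left(Y \right)} = \sqrt{2} \sqrt{Y}$ ($x{\left(Y \right)} = \sqrt{2 Y} = \sqrt{2} \sqrt{Y}$)
$R{\left(T \right)} = -1 + T^{2} - 10 T$
$o = -12$ ($o = \left(0 - 44\right) + 32 = -44 + 32 = -12$)
$x{\left(4 \right)} \left(R{\left(7 \right)} + o\right) = \sqrt{2} \sqrt{4} \left(\left(-1 + 7^{2} - 70\right) - 12\right) = \sqrt{2} \cdot 2 \left(\left(-1 + 49 - 70\right) - 12\right) = 2 \sqrt{2} \left(-22 - 12\right) = 2 \sqrt{2} \left(-34\right) = - 68 \sqrt{2}$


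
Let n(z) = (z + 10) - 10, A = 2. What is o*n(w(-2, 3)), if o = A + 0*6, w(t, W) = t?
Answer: -4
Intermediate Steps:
n(z) = z (n(z) = (10 + z) - 10 = z)
o = 2 (o = 2 + 0*6 = 2 + 0 = 2)
o*n(w(-2, 3)) = 2*(-2) = -4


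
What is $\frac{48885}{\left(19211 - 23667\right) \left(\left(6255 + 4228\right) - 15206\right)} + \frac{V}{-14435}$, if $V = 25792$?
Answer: $- \frac{542104729921}{303794506280} \approx -1.7844$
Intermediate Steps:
$\frac{48885}{\left(19211 - 23667\right) \left(\left(6255 + 4228\right) - 15206\right)} + \frac{V}{-14435} = \frac{48885}{\left(19211 - 23667\right) \left(\left(6255 + 4228\right) - 15206\right)} + \frac{25792}{-14435} = \frac{48885}{\left(-4456\right) \left(10483 - 15206\right)} + 25792 \left(- \frac{1}{14435}\right) = \frac{48885}{\left(-4456\right) \left(-4723\right)} - \frac{25792}{14435} = \frac{48885}{21045688} - \frac{25792}{14435} = - \frac{542104729921}{303794506280}$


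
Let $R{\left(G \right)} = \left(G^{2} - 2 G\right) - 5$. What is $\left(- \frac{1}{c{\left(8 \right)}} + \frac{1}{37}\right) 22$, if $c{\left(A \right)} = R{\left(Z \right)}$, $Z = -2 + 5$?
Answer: $\frac{429}{37} \approx 11.595$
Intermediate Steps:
$Z = 3$
$R{\left(G \right)} = -5 + G^{2} - 2 G$
$c{\left(A \right)} = -2$ ($c{\left(A \right)} = -5 + 3^{2} - 6 = -5 + 9 - 6 = -2$)
$\left(- \frac{1}{c{\left(8 \right)}} + \frac{1}{37}\right) 22 = \left(- \frac{1}{-2} + \frac{1}{37}\right) 22 = \left(\left(-1\right) \left(- \frac{1}{2}\right) + \frac{1}{37}\right) 22 = \left(\frac{1}{2} + \frac{1}{37}\right) 22 = \frac{39}{74} \cdot 22 = \frac{429}{37}$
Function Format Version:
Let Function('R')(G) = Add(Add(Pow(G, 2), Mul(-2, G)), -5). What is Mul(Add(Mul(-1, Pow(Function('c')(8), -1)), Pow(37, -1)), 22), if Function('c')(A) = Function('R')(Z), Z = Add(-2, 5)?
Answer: Rational(429, 37) ≈ 11.595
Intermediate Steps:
Z = 3
Function('R')(G) = Add(-5, Pow(G, 2), Mul(-2, G))
Function('c')(A) = -2 (Function('c')(A) = Add(-5, Pow(3, 2), Mul(-2, 3)) = Add(-5, 9, -6) = -2)
Mul(Add(Mul(-1, Pow(Function('c')(8), -1)), Pow(37, -1)), 22) = Mul(Add(Mul(-1, Pow(-2, -1)), Pow(37, -1)), 22) = Mul(Add(Mul(-1, Rational(-1, 2)), Rational(1, 37)), 22) = Mul(Add(Rational(1, 2), Rational(1, 37)), 22) = Mul(Rational(39, 74), 22) = Rational(429, 37)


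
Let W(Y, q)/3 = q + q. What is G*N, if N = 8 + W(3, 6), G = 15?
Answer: 660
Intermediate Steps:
W(Y, q) = 6*q (W(Y, q) = 3*(q + q) = 3*(2*q) = 6*q)
N = 44 (N = 8 + 6*6 = 8 + 36 = 44)
G*N = 15*44 = 660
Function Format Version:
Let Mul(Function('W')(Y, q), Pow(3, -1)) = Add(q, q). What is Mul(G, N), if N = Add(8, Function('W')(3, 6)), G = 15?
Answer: 660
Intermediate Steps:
Function('W')(Y, q) = Mul(6, q) (Function('W')(Y, q) = Mul(3, Add(q, q)) = Mul(3, Mul(2, q)) = Mul(6, q))
N = 44 (N = Add(8, Mul(6, 6)) = Add(8, 36) = 44)
Mul(G, N) = Mul(15, 44) = 660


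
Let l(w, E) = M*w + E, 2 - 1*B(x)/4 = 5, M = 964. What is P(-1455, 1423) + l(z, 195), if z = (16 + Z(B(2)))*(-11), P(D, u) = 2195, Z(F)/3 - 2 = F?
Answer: 150846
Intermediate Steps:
B(x) = -12 (B(x) = 8 - 4*5 = 8 - 20 = -12)
Z(F) = 6 + 3*F
z = 154 (z = (16 + (6 + 3*(-12)))*(-11) = (16 + (6 - 36))*(-11) = (16 - 30)*(-11) = -14*(-11) = 154)
l(w, E) = E + 964*w (l(w, E) = 964*w + E = E + 964*w)
P(-1455, 1423) + l(z, 195) = 2195 + (195 + 964*154) = 2195 + (195 + 148456) = 2195 + 148651 = 150846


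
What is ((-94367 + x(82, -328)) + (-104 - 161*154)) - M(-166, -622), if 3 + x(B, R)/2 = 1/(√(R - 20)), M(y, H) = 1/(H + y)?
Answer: -93985547/788 - I*√87/87 ≈ -1.1927e+5 - 0.10721*I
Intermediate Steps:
x(B, R) = -6 + 2/√(-20 + R) (x(B, R) = -6 + 2/(√(R - 20)) = -6 + 2/(√(-20 + R)) = -6 + 2/√(-20 + R))
((-94367 + x(82, -328)) + (-104 - 161*154)) - M(-166, -622) = ((-94367 + (-6 + 2/√(-20 - 328))) + (-104 - 161*154)) - 1/(-622 - 166) = ((-94367 + (-6 + 2/√(-348))) + (-104 - 24794)) - 1/(-788) = ((-94367 + (-6 + 2*(-I*√87/174))) - 24898) - 1*(-1/788) = ((-94367 + (-6 - I*√87/87)) - 24898) + 1/788 = ((-94373 - I*√87/87) - 24898) + 1/788 = (-119271 - I*√87/87) + 1/788 = -93985547/788 - I*√87/87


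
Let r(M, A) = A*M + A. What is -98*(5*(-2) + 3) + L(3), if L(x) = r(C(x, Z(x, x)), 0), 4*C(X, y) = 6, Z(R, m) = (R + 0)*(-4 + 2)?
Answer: 686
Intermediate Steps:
Z(R, m) = -2*R (Z(R, m) = R*(-2) = -2*R)
C(X, y) = 3/2 (C(X, y) = (¼)*6 = 3/2)
r(M, A) = A + A*M
L(x) = 0 (L(x) = 0*(1 + 3/2) = 0*(5/2) = 0)
-98*(5*(-2) + 3) + L(3) = -98*(5*(-2) + 3) + 0 = -98*(-10 + 3) + 0 = -98*(-7) + 0 = 686 + 0 = 686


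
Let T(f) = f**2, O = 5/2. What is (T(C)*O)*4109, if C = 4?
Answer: 164360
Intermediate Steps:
O = 5/2 (O = 5*(1/2) = 5/2 ≈ 2.5000)
(T(C)*O)*4109 = (4**2*(5/2))*4109 = (16*(5/2))*4109 = 40*4109 = 164360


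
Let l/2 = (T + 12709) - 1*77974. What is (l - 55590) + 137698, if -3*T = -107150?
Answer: 69034/3 ≈ 23011.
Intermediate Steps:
T = 107150/3 (T = -⅓*(-107150) = 107150/3 ≈ 35717.)
l = -177290/3 (l = 2*((107150/3 + 12709) - 1*77974) = 2*(145277/3 - 77974) = 2*(-88645/3) = -177290/3 ≈ -59097.)
(l - 55590) + 137698 = (-177290/3 - 55590) + 137698 = -344060/3 + 137698 = 69034/3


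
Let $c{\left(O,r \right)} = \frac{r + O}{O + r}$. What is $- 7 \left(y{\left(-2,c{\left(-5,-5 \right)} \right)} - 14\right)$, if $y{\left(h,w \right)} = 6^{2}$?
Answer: $-154$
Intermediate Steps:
$c{\left(O,r \right)} = 1$ ($c{\left(O,r \right)} = \frac{O + r}{O + r} = 1$)
$y{\left(h,w \right)} = 36$
$- 7 \left(y{\left(-2,c{\left(-5,-5 \right)} \right)} - 14\right) = - 7 \left(36 - 14\right) = \left(-7\right) 22 = -154$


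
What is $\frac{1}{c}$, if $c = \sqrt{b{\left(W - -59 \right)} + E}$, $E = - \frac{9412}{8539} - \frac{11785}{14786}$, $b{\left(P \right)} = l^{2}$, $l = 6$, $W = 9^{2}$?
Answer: $\frac{\sqrt{543599500746777438}}{4305477597} \approx 0.17125$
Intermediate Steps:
$W = 81$
$b{\left(P \right)} = 36$ ($b{\left(P \right)} = 6^{2} = 36$)
$E = - \frac{239797947}{126257654}$ ($E = \left(-9412\right) \frac{1}{8539} - \frac{11785}{14786} = - \frac{9412}{8539} - \frac{11785}{14786} = - \frac{239797947}{126257654} \approx -1.8993$)
$c = \frac{\sqrt{543599500746777438}}{126257654}$ ($c = \sqrt{36 - \frac{239797947}{126257654}} = \sqrt{\frac{4305477597}{126257654}} = \frac{\sqrt{543599500746777438}}{126257654} \approx 5.8396$)
$\frac{1}{c} = \frac{1}{\frac{1}{126257654} \sqrt{543599500746777438}} = \frac{\sqrt{543599500746777438}}{4305477597}$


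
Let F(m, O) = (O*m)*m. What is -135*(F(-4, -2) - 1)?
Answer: 4455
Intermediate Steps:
F(m, O) = O*m**2
-135*(F(-4, -2) - 1) = -135*(-2*(-4)**2 - 1) = -135*(-2*16 - 1) = -135*(-32 - 1) = -135*(-33) = 4455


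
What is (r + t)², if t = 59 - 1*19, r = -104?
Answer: 4096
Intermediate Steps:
t = 40 (t = 59 - 19 = 40)
(r + t)² = (-104 + 40)² = (-64)² = 4096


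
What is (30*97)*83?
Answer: 241530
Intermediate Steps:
(30*97)*83 = 2910*83 = 241530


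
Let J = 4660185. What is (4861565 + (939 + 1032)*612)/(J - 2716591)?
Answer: 6067817/1943594 ≈ 3.1220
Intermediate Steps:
(4861565 + (939 + 1032)*612)/(J - 2716591) = (4861565 + (939 + 1032)*612)/(4660185 - 2716591) = (4861565 + 1971*612)/1943594 = (4861565 + 1206252)*(1/1943594) = 6067817*(1/1943594) = 6067817/1943594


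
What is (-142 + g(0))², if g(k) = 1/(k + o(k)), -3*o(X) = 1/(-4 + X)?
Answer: 16900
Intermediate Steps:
o(X) = -1/(3*(-4 + X))
g(k) = 1/(k - 1/(-12 + 3*k))
(-142 + g(0))² = (-142 + 3*(-4 + 0)/(-1 + 3*0*(-4 + 0)))² = (-142 + 3*(-4)/(-1 + 3*0*(-4)))² = (-142 + 3*(-4)/(-1 + 0))² = (-142 + 3*(-4)/(-1))² = (-142 + 3*(-1)*(-4))² = (-142 + 12)² = (-130)² = 16900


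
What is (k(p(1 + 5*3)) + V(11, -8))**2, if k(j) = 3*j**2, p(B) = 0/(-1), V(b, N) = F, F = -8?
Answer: 64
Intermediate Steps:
V(b, N) = -8
p(B) = 0 (p(B) = 0*(-1) = 0)
(k(p(1 + 5*3)) + V(11, -8))**2 = (3*0**2 - 8)**2 = (3*0 - 8)**2 = (0 - 8)**2 = (-8)**2 = 64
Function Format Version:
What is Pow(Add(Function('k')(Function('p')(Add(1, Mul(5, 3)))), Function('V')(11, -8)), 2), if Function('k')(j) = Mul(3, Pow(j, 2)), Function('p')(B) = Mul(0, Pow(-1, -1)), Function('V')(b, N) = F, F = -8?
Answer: 64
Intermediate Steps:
Function('V')(b, N) = -8
Function('p')(B) = 0 (Function('p')(B) = Mul(0, -1) = 0)
Pow(Add(Function('k')(Function('p')(Add(1, Mul(5, 3)))), Function('V')(11, -8)), 2) = Pow(Add(Mul(3, Pow(0, 2)), -8), 2) = Pow(Add(Mul(3, 0), -8), 2) = Pow(Add(0, -8), 2) = Pow(-8, 2) = 64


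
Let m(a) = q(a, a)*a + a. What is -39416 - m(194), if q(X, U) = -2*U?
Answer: 35662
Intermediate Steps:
m(a) = a - 2*a² (m(a) = (-2*a)*a + a = -2*a² + a = a - 2*a²)
-39416 - m(194) = -39416 - 194*(1 - 2*194) = -39416 - 194*(1 - 388) = -39416 - 194*(-387) = -39416 - 1*(-75078) = -39416 + 75078 = 35662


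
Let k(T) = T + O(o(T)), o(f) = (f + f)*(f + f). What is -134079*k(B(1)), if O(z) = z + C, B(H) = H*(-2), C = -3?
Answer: -1474869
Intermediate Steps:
o(f) = 4*f² (o(f) = (2*f)*(2*f) = 4*f²)
B(H) = -2*H
O(z) = -3 + z (O(z) = z - 3 = -3 + z)
k(T) = -3 + T + 4*T² (k(T) = T + (-3 + 4*T²) = -3 + T + 4*T²)
-134079*k(B(1)) = -134079*(-3 - 2*1 + 4*(-2*1)²) = -134079*(-3 - 2 + 4*(-2)²) = -134079*(-3 - 2 + 4*4) = -134079*(-3 - 2 + 16) = -134079*11 = -1474869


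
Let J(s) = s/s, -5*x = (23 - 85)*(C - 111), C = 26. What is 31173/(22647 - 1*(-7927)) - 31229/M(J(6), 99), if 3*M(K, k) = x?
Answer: 42606510/473897 ≈ 89.907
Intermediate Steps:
x = -1054 (x = -(23 - 85)*(26 - 111)/5 = -(-62)*(-85)/5 = -⅕*5270 = -1054)
J(s) = 1
M(K, k) = -1054/3 (M(K, k) = (⅓)*(-1054) = -1054/3)
31173/(22647 - 1*(-7927)) - 31229/M(J(6), 99) = 31173/(22647 - 1*(-7927)) - 31229/(-1054/3) = 31173/(22647 + 7927) - 31229*(-3/1054) = 31173/30574 + 5511/62 = 42606510/473897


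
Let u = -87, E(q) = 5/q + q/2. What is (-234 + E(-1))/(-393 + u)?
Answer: 479/960 ≈ 0.49896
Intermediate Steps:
E(q) = q/2 + 5/q (E(q) = 5/q + q*(1/2) = 5/q + q/2 = q/2 + 5/q)
(-234 + E(-1))/(-393 + u) = (-234 + ((1/2)*(-1) + 5/(-1)))/(-393 - 87) = (-234 + (-1/2 + 5*(-1)))/(-480) = (-234 + (-1/2 - 5))*(-1/480) = (-234 - 11/2)*(-1/480) = -479/2*(-1/480) = 479/960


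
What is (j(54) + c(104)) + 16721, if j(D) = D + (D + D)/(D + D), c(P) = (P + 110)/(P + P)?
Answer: 1744811/104 ≈ 16777.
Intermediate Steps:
c(P) = (110 + P)/(2*P) (c(P) = (110 + P)/((2*P)) = (110 + P)*(1/(2*P)) = (110 + P)/(2*P))
j(D) = 1 + D (j(D) = D + (2*D)/((2*D)) = D + (2*D)*(1/(2*D)) = D + 1 = 1 + D)
(j(54) + c(104)) + 16721 = ((1 + 54) + (½)*(110 + 104)/104) + 16721 = (55 + (½)*(1/104)*214) + 16721 = (55 + 107/104) + 16721 = 5827/104 + 16721 = 1744811/104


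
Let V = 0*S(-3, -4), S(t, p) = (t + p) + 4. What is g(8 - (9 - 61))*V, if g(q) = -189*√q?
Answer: 0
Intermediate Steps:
S(t, p) = 4 + p + t (S(t, p) = (p + t) + 4 = 4 + p + t)
V = 0 (V = 0*(4 - 4 - 3) = 0*(-3) = 0)
g(8 - (9 - 61))*V = -189*√(8 - (9 - 61))*0 = -189*√(8 - 1*(-52))*0 = -189*√(8 + 52)*0 = -378*√15*0 = 0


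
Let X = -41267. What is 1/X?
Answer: -1/41267 ≈ -2.4232e-5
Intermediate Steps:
1/X = 1/(-41267) = -1/41267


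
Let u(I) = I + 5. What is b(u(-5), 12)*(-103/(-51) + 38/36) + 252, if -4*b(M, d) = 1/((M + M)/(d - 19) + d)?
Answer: 3700435/14688 ≈ 251.94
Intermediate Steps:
u(I) = 5 + I
b(M, d) = -1/(4*(d + 2*M/(-19 + d))) (b(M, d) = -1/(4*((M + M)/(d - 19) + d)) = -1/(4*((2*M)/(-19 + d) + d)) = -1/(4*(2*M/(-19 + d) + d)) = -1/(4*(d + 2*M/(-19 + d))))
b(u(-5), 12)*(-103/(-51) + 38/36) + 252 = ((19 - 1*12)/(4*(12² - 19*12 + 2*(5 - 5))))*(-103/(-51) + 38/36) + 252 = ((19 - 12)/(4*(144 - 228 + 2*0)))*(-103*(-1/51) + 38*(1/36)) + 252 = ((¼)*7/(144 - 228 + 0))*(103/51 + 19/18) + 252 = ((¼)*7/(-84))*(941/306) + 252 = ((¼)*(-1/84)*7)*(941/306) + 252 = -1/48*941/306 + 252 = -941/14688 + 252 = 3700435/14688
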